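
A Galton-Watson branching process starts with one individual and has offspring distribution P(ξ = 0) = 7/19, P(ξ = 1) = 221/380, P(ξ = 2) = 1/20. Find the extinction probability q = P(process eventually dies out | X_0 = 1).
q = 1

Mean offspring μ = 0·7/19 + 1·221/380 + 2·1/20 = 259/380 ≤ 1. For μ ≤ 1 with offspring not concentrated at 1, the Galton-Watson process goes extinct almost surely, so q = 1.
(Algebraic check: The pgf is f(s) = 7/19 + 221/380·s + 1/20·s². The extinction probability q is the smallest fixed point of f in [0, 1]. Setting s = f(s):
  1/20·s² + (221/380 − 1)·s + 7/19 = 0
  1/20·s² − (7/19 + 1/20)·s + 7/19 = 0
which factors as (s − 1)·(1/20·s − 7/19) = 0, giving roots s = 1 and s = (7/19)/(1/20) = 140/19. Since 140/19 ≥ 1, the smallest root in [0, 1] is s = 1.)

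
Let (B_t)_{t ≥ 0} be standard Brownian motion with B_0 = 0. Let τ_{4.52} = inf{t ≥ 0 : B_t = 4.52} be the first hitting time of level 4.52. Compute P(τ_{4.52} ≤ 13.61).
P(τ_{4.52} ≤ 13.61) = 2(1 − Φ(4.52/√13.61)) = 2(1 − Φ(1.2252)) ≈ 0.2205

By the reflection principle for standard BM, P(τ_b ≤ t) = 2 · P(B_t ≥ b). Since B_t ~ N(0, t), P(B_t ≥ 4.52) = 1 − Φ(4.52/√t) = 1 − Φ(4.52/√13.61) = 1 − Φ(1.2252) ≈ 0.11025. Doubling: P(τ_{4.52} ≤ 13.61) ≈ 2 · 0.11025 = 0.22050 ≈ 0.2205.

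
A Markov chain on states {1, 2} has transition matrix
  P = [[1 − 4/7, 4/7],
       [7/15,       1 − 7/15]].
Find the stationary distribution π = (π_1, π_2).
π_1 = 49/109, π_2 = 60/109

Solve πP = π with π_1 + π_2 = 1. From πP = π: π_1 · (1 − 4/7) + π_2 · 7/15 = π_1 ⇒ π_2 · 7/15 = π_1 · 4/7 ⇒ π_2/π_1 = (4/7)/(7/15) = 60/49. Together with π_1 + π_2 = 1:
  π_1 = (7/15)/(4/7 + 7/15) = (7/15)/(109/105) = 49/109,
  π_2 = (4/7)/(4/7 + 7/15) = (4/7)/(109/105) = 60/109.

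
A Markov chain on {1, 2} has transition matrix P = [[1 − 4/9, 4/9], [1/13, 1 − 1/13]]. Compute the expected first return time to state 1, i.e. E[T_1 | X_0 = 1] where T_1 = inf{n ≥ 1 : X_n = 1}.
E[T_1 | X_0 = 1] = 1/π_1 = 61/9

For an irreducible recurrent Markov chain with stationary distribution π, E[T_i | X_0 = i] = 1/π_i (Kac's formula). Here π_1 = (1/13)/(4/9 + 1/13) = (1/13)/(61/117) = 9/61, so E[T_1 | X_0 = 1] = 1/π_1 = (4/9 + 1/13)/(1/13) = (61/117)/(1/13) = 61/9.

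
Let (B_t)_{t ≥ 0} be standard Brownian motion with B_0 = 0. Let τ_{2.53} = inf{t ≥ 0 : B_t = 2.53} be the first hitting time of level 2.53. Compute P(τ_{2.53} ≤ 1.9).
P(τ_{2.53} ≤ 1.9) = 2(1 − Φ(2.53/√1.9)) = 2(1 − Φ(1.8355)) ≈ 0.0664

By the reflection principle for standard BM, P(τ_b ≤ t) = 2 · P(B_t ≥ b). Since B_t ~ N(0, t), P(B_t ≥ 2.53) = 1 − Φ(2.53/√t) = 1 − Φ(2.53/√1.9) = 1 − Φ(1.8355) ≈ 0.03322. Doubling: P(τ_{2.53} ≤ 1.9) ≈ 2 · 0.03322 = 0.06644 ≈ 0.0664.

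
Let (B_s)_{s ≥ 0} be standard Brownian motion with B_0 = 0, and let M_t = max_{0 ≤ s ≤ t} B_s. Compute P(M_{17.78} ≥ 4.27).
P(M_{17.78} ≥ 4.27) = 2·P(B_{17.78} ≥ 4.27) = 2(1 − Φ(4.27/√17.78)) ≈ 0.3112

By the reflection principle for Brownian motion, P(M_t ≥ a) = 2 · P(B_t ≥ a) for a ≥ 0. Since B_t ~ N(0, t), P(B_t ≥ 4.27) = 1 − Φ(4.27/√t) = 1 − Φ(4.27/√17.78) = 1 − Φ(1.0127). So
  P(M_{17.78} ≥ 4.27) = 2(1 − Φ(1.0127)) ≈ 0.3112.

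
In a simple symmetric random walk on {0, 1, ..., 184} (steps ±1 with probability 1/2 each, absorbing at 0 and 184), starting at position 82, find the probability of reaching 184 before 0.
P(hit 184 before 0) = 82/184 = 41/92

Let u_k = P(hit 184 before 0 | start at k). Then u_0 = 0, u_184 = 1, and u_k = u_{k-1}/2 + u_{k+1}/2 for 1 ≤ k ≤ 183. This harmonic recurrence is solved by u_k = k/184, giving u_82 = 82/184 = 41/92.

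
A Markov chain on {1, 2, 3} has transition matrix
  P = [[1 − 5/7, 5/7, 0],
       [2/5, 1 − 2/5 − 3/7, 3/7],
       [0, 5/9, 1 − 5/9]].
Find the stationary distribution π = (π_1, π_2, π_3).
π = (49/204, 175/408, 45/136)

This is a birth-death chain on three states, which satisfies detailed balance: π_1 · P_{12} = π_2 · P_{21} and π_2 · P_{23} = π_3 · P_{32}.
From π_1 · 5/7 = π_2 · 2/5: π_2/π_1 = (5/7)/(2/5) = 25/14.
From π_2 · 3/7 = π_3 · 5/9: π_3/π_2 = (3/7)/(5/9) = 27/35.
Take π_1 proportional to 1; then unnormalized π = (1, 25/14, 135/98). Normalize by dividing by the sum 204/49:
  π = (49/204, 175/408, 45/136).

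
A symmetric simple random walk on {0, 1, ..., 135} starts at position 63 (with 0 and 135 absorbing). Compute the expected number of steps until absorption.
E[τ | X_0 = 63] = 4536

Let v_k = E[τ | X_0 = k]. Boundary: v_0 = v_135 = 0. Recurrence: v_k = 1 + (v_{k-1} + v_{k+1})/2 for 1 ≤ k ≤ 134. The particular solution to v_k − (v_{k-1} + v_{k+1})/2 = 1 is v_k = −k^2. Adding homogeneous solution A + B k and matching boundaries gives v_k = k (135 − k). Substituting k = 63: v_63 = 63 · 72 = 4536.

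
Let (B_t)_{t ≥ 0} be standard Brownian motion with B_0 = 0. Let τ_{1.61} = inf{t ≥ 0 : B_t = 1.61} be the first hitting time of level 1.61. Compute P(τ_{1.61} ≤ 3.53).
P(τ_{1.61} ≤ 3.53) = 2(1 − Φ(1.61/√3.53)) = 2(1 − Φ(0.8569)) ≈ 0.3915

By the reflection principle for standard BM, P(τ_b ≤ t) = 2 · P(B_t ≥ b). Since B_t ~ N(0, t), P(B_t ≥ 1.61) = 1 − Φ(1.61/√t) = 1 − Φ(1.61/√3.53) = 1 − Φ(0.8569) ≈ 0.19575. Doubling: P(τ_{1.61} ≤ 3.53) ≈ 2 · 0.19575 = 0.39150 ≈ 0.3915.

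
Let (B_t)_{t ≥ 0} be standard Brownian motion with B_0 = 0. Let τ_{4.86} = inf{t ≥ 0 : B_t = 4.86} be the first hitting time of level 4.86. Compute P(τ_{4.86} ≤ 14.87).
P(τ_{4.86} ≤ 14.87) = 2(1 − Φ(4.86/√14.87)) = 2(1 − Φ(1.2603)) ≈ 0.2076

By the reflection principle for standard BM, P(τ_b ≤ t) = 2 · P(B_t ≥ b). Since B_t ~ N(0, t), P(B_t ≥ 4.86) = 1 − Φ(4.86/√t) = 1 − Φ(4.86/√14.87) = 1 − Φ(1.2603) ≈ 0.10378. Doubling: P(τ_{4.86} ≤ 14.87) ≈ 2 · 0.10378 = 0.20756 ≈ 0.2076.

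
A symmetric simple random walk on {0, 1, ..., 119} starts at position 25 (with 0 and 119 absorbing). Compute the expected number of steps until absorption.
E[τ | X_0 = 25] = 2350

Let v_k = E[τ | X_0 = k]. Boundary: v_0 = v_119 = 0. Recurrence: v_k = 1 + (v_{k-1} + v_{k+1})/2 for 1 ≤ k ≤ 118. The particular solution to v_k − (v_{k-1} + v_{k+1})/2 = 1 is v_k = −k^2. Adding homogeneous solution A + B k and matching boundaries gives v_k = k (119 − k). Substituting k = 25: v_25 = 25 · 94 = 2350.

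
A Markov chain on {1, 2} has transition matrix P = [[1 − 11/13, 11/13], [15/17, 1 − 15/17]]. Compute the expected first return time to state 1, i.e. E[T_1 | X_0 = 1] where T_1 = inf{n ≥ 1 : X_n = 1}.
E[T_1 | X_0 = 1] = 1/π_1 = 382/195

For an irreducible recurrent Markov chain with stationary distribution π, E[T_i | X_0 = i] = 1/π_i (Kac's formula). Here π_1 = (15/17)/(11/13 + 15/17) = (15/17)/(382/221) = 195/382, so E[T_1 | X_0 = 1] = 1/π_1 = (11/13 + 15/17)/(15/17) = (382/221)/(15/17) = 382/195.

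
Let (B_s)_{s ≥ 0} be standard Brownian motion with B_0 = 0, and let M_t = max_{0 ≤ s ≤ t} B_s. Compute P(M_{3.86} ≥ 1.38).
P(M_{3.86} ≥ 1.38) = 2·P(B_{3.86} ≥ 1.38) = 2(1 − Φ(1.38/√3.86)) ≈ 0.4824

By the reflection principle for Brownian motion, P(M_t ≥ a) = 2 · P(B_t ≥ a) for a ≥ 0. Since B_t ~ N(0, t), P(B_t ≥ 1.38) = 1 − Φ(1.38/√t) = 1 − Φ(1.38/√3.86) = 1 − Φ(0.7024). So
  P(M_{3.86} ≥ 1.38) = 2(1 − Φ(0.7024)) ≈ 0.4824.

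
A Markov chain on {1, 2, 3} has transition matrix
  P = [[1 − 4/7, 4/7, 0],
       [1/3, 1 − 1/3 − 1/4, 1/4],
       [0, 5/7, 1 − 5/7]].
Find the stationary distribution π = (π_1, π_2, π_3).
π = (35/116, 15/29, 21/116)

This is a birth-death chain on three states, which satisfies detailed balance: π_1 · P_{12} = π_2 · P_{21} and π_2 · P_{23} = π_3 · P_{32}.
From π_1 · 4/7 = π_2 · 1/3: π_2/π_1 = (4/7)/(1/3) = 12/7.
From π_2 · 1/4 = π_3 · 5/7: π_3/π_2 = (1/4)/(5/7) = 7/20.
Take π_1 proportional to 1; then unnormalized π = (1, 12/7, 3/5). Normalize by dividing by the sum 116/35:
  π = (35/116, 15/29, 21/116).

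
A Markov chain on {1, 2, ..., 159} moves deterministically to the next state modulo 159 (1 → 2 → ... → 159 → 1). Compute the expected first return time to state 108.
E[T_108 | X_0 = 108] = 159

The chain cycles deterministically, so starting at state 108 it returns in exactly 159 steps. Equivalently, the stationary distribution is uniform π_j = 1/159 for every state j, so by Kac's formula E[T_108] = 1/π_108 = 159.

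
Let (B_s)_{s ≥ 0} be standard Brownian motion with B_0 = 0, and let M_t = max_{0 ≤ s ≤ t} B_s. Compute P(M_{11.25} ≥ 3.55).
P(M_{11.25} ≥ 3.55) = 2·P(B_{11.25} ≥ 3.55) = 2(1 − Φ(3.55/√11.25)) ≈ 0.2899

By the reflection principle for Brownian motion, P(M_t ≥ a) = 2 · P(B_t ≥ a) for a ≥ 0. Since B_t ~ N(0, t), P(B_t ≥ 3.55) = 1 − Φ(3.55/√t) = 1 − Φ(3.55/√11.25) = 1 − Φ(1.0584). So
  P(M_{11.25} ≥ 3.55) = 2(1 − Φ(1.0584)) ≈ 0.2899.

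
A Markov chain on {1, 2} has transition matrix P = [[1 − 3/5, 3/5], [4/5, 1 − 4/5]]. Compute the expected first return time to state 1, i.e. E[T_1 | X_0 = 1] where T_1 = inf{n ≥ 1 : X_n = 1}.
E[T_1 | X_0 = 1] = 1/π_1 = 7/4

For an irreducible recurrent Markov chain with stationary distribution π, E[T_i | X_0 = i] = 1/π_i (Kac's formula). Here π_1 = (4/5)/(3/5 + 4/5) = (4/5)/(7/5) = 4/7, so E[T_1 | X_0 = 1] = 1/π_1 = (3/5 + 4/5)/(4/5) = (7/5)/(4/5) = 7/4.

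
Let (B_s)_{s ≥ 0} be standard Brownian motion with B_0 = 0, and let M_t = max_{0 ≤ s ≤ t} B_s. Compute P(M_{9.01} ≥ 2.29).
P(M_{9.01} ≥ 2.29) = 2·P(B_{9.01} ≥ 2.29) = 2(1 − Φ(2.29/√9.01)) ≈ 0.4455

By the reflection principle for Brownian motion, P(M_t ≥ a) = 2 · P(B_t ≥ a) for a ≥ 0. Since B_t ~ N(0, t), P(B_t ≥ 2.29) = 1 − Φ(2.29/√t) = 1 − Φ(2.29/√9.01) = 1 − Φ(0.7629). So
  P(M_{9.01} ≥ 2.29) = 2(1 − Φ(0.7629)) ≈ 0.4455.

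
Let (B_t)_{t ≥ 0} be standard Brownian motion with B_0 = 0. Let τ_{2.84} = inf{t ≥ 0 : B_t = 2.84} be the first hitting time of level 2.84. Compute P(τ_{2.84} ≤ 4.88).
P(τ_{2.84} ≤ 4.88) = 2(1 − Φ(2.84/√4.88)) = 2(1 − Φ(1.2856)) ≈ 0.1986

By the reflection principle for standard BM, P(τ_b ≤ t) = 2 · P(B_t ≥ b). Since B_t ~ N(0, t), P(B_t ≥ 2.84) = 1 − Φ(2.84/√t) = 1 − Φ(2.84/√4.88) = 1 − Φ(1.2856) ≈ 0.09929. Doubling: P(τ_{2.84} ≤ 4.88) ≈ 2 · 0.09929 = 0.19858 ≈ 0.1986.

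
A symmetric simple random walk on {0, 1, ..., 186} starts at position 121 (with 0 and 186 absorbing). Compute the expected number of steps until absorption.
E[τ | X_0 = 121] = 7865

Let v_k = E[τ | X_0 = k]. Boundary: v_0 = v_186 = 0. Recurrence: v_k = 1 + (v_{k-1} + v_{k+1})/2 for 1 ≤ k ≤ 185. The particular solution to v_k − (v_{k-1} + v_{k+1})/2 = 1 is v_k = −k^2. Adding homogeneous solution A + B k and matching boundaries gives v_k = k (186 − k). Substituting k = 121: v_121 = 121 · 65 = 7865.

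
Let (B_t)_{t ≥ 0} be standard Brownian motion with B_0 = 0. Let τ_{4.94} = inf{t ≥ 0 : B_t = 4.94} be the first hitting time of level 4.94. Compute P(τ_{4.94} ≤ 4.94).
P(τ_{4.94} ≤ 4.94) = 2(1 − Φ(4.94/√4.94)) = 2(1 − Φ(2.2226)) ≈ 0.0262

By the reflection principle for standard BM, P(τ_b ≤ t) = 2 · P(B_t ≥ b). Since B_t ~ N(0, t), P(B_t ≥ 4.94) = 1 − Φ(4.94/√t) = 1 − Φ(4.94/√4.94) = 1 − Φ(2.2226) ≈ 0.01312. Doubling: P(τ_{4.94} ≤ 4.94) ≈ 2 · 0.01312 = 0.02624 ≈ 0.0262.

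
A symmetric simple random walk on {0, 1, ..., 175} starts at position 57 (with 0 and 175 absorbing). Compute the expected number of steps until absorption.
E[τ | X_0 = 57] = 6726

Let v_k = E[τ | X_0 = k]. Boundary: v_0 = v_175 = 0. Recurrence: v_k = 1 + (v_{k-1} + v_{k+1})/2 for 1 ≤ k ≤ 174. The particular solution to v_k − (v_{k-1} + v_{k+1})/2 = 1 is v_k = −k^2. Adding homogeneous solution A + B k and matching boundaries gives v_k = k (175 − k). Substituting k = 57: v_57 = 57 · 118 = 6726.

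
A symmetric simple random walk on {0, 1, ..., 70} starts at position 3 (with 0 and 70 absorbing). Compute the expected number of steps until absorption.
E[τ | X_0 = 3] = 201

Let v_k = E[τ | X_0 = k]. Boundary: v_0 = v_70 = 0. Recurrence: v_k = 1 + (v_{k-1} + v_{k+1})/2 for 1 ≤ k ≤ 69. The particular solution to v_k − (v_{k-1} + v_{k+1})/2 = 1 is v_k = −k^2. Adding homogeneous solution A + B k and matching boundaries gives v_k = k (70 − k). Substituting k = 3: v_3 = 3 · 67 = 201.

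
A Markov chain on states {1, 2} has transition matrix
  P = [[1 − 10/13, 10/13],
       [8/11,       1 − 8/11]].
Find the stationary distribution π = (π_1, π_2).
π_1 = 52/107, π_2 = 55/107

Solve πP = π with π_1 + π_2 = 1. From πP = π: π_1 · (1 − 10/13) + π_2 · 8/11 = π_1 ⇒ π_2 · 8/11 = π_1 · 10/13 ⇒ π_2/π_1 = (10/13)/(8/11) = 55/52. Together with π_1 + π_2 = 1:
  π_1 = (8/11)/(10/13 + 8/11) = (8/11)/(214/143) = 52/107,
  π_2 = (10/13)/(10/13 + 8/11) = (10/13)/(214/143) = 55/107.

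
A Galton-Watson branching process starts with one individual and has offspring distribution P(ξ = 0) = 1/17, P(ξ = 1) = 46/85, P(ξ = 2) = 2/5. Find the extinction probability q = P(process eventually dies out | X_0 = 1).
q = 5/34

The pgf is f(s) = 1/17 + 46/85·s + 2/5·s². The extinction probability q is the smallest fixed point of f in [0, 1]. Setting s = f(s):
  2/5·s² + (46/85 − 1)·s + 1/17 = 0
  2/5·s² − (1/17 + 2/5)·s + 1/17 = 0
which factors as (s − 1)·(2/5·s − 1/17) = 0, giving roots s = 1 and s = (1/17)/(2/5) = 5/34.
Mean offspring μ = 46/85 + 2·2/5 = 114/85 > 1 (supercritical), so q < 1. The extinction probability is the smaller root: q = (1/17)/(2/5) = 5/34.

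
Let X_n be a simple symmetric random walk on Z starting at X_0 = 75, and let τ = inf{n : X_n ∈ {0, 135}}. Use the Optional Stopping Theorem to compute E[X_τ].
E[X_τ] = 75

X_n is a martingale and τ is a bounded-mean stopping time (indeed τ is finite a.s. with bounded expectation since the walk is in a bounded region). By the OST, E[X_τ] = E[X_0] = 75. Equivalently: E[X_τ] = 135 · P(hit 135 first) + 0 · P(hit 0 first) = 135 · (75/135) = 75.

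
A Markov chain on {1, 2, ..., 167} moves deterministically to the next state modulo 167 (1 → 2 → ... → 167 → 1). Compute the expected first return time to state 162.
E[T_162 | X_0 = 162] = 167

The chain cycles deterministically, so starting at state 162 it returns in exactly 167 steps. Equivalently, the stationary distribution is uniform π_j = 1/167 for every state j, so by Kac's formula E[T_162] = 1/π_162 = 167.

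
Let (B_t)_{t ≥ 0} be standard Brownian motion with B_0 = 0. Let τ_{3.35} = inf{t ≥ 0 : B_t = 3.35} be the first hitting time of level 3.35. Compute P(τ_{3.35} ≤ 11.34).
P(τ_{3.35} ≤ 11.34) = 2(1 − Φ(3.35/√11.34)) = 2(1 − Φ(0.9948)) ≈ 0.3198

By the reflection principle for standard BM, P(τ_b ≤ t) = 2 · P(B_t ≥ b). Since B_t ~ N(0, t), P(B_t ≥ 3.35) = 1 − Φ(3.35/√t) = 1 − Φ(3.35/√11.34) = 1 − Φ(0.9948) ≈ 0.15992. Doubling: P(τ_{3.35} ≤ 11.34) ≈ 2 · 0.15992 = 0.31984 ≈ 0.3198.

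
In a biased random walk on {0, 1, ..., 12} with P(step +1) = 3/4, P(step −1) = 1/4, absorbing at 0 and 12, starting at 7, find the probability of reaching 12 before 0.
P(hit 12 before 0) = (1 − (1/3)^7) / (1 − (1/3)^12) = 265599/265720

Let u_k denote P(reach 12 before 0 | start at k). Boundary: u_0 = 0, u_12 = 1. Recurrence: u_k = 3/4·u_{k+1} + 1/4·u_{k-1} for 1 ≤ k ≤ 11. Try u_k = A + B·r^k with r = q/p = (1/4)/(3/4) = 1/3. Substitution satisfies the recurrence; boundary conditions give:
  u_k = (1 − r^k) / (1 − r^N) = (1 − (1/3)^7) / (1 − (1/3)^12) = 265599/265720.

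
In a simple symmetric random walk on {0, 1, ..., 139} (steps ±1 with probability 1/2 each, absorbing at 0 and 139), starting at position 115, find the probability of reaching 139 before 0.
P(hit 139 before 0) = 115/139

Let u_k = P(hit 139 before 0 | start at k). Then u_0 = 0, u_139 = 1, and u_k = u_{k-1}/2 + u_{k+1}/2 for 1 ≤ k ≤ 138. This harmonic recurrence is solved by u_k = k/139, giving u_115 = 115/139.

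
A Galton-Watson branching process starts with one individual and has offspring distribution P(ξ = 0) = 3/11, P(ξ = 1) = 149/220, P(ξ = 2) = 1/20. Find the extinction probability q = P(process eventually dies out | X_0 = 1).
q = 1

Mean offspring μ = 0·3/11 + 1·149/220 + 2·1/20 = 171/220 ≤ 1. For μ ≤ 1 with offspring not concentrated at 1, the Galton-Watson process goes extinct almost surely, so q = 1.
(Algebraic check: The pgf is f(s) = 3/11 + 149/220·s + 1/20·s². The extinction probability q is the smallest fixed point of f in [0, 1]. Setting s = f(s):
  1/20·s² + (149/220 − 1)·s + 3/11 = 0
  1/20·s² − (3/11 + 1/20)·s + 3/11 = 0
which factors as (s − 1)·(1/20·s − 3/11) = 0, giving roots s = 1 and s = (3/11)/(1/20) = 60/11. Since 60/11 ≥ 1, the smallest root in [0, 1] is s = 1.)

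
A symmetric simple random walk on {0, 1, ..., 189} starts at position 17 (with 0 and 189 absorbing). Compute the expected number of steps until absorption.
E[τ | X_0 = 17] = 2924

Let v_k = E[τ | X_0 = k]. Boundary: v_0 = v_189 = 0. Recurrence: v_k = 1 + (v_{k-1} + v_{k+1})/2 for 1 ≤ k ≤ 188. The particular solution to v_k − (v_{k-1} + v_{k+1})/2 = 1 is v_k = −k^2. Adding homogeneous solution A + B k and matching boundaries gives v_k = k (189 − k). Substituting k = 17: v_17 = 17 · 172 = 2924.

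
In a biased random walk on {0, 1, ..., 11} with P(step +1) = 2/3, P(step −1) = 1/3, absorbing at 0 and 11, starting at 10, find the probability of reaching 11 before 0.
P(hit 11 before 0) = (1 − (1/2)^10) / (1 − (1/2)^11) = 2046/2047

Let u_k denote P(reach 11 before 0 | start at k). Boundary: u_0 = 0, u_11 = 1. Recurrence: u_k = 2/3·u_{k+1} + 1/3·u_{k-1} for 1 ≤ k ≤ 10. Try u_k = A + B·r^k with r = q/p = (1/3)/(2/3) = 1/2. Substitution satisfies the recurrence; boundary conditions give:
  u_k = (1 − r^k) / (1 − r^N) = (1 − (1/2)^10) / (1 − (1/2)^11) = 2046/2047.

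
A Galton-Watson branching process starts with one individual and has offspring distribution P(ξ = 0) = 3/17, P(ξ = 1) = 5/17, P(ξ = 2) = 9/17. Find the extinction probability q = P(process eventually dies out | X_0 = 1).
q = 1/3

The pgf is f(s) = 3/17 + 5/17·s + 9/17·s². The extinction probability q is the smallest fixed point of f in [0, 1]. Setting s = f(s):
  9/17·s² + (5/17 − 1)·s + 3/17 = 0
  9/17·s² − (3/17 + 9/17)·s + 3/17 = 0
which factors as (s − 1)·(9/17·s − 3/17) = 0, giving roots s = 1 and s = (3/17)/(9/17) = 1/3.
Mean offspring μ = 5/17 + 2·9/17 = 23/17 > 1 (supercritical), so q < 1. The extinction probability is the smaller root: q = (3/17)/(9/17) = 1/3.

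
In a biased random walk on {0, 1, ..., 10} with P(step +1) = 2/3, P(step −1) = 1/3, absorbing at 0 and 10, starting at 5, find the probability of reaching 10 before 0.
P(hit 10 before 0) = (1 − (1/2)^5) / (1 − (1/2)^10) = 32/33

Let u_k denote P(reach 10 before 0 | start at k). Boundary: u_0 = 0, u_10 = 1. Recurrence: u_k = 2/3·u_{k+1} + 1/3·u_{k-1} for 1 ≤ k ≤ 9. Try u_k = A + B·r^k with r = q/p = (1/3)/(2/3) = 1/2. Substitution satisfies the recurrence; boundary conditions give:
  u_k = (1 − r^k) / (1 − r^N) = (1 − (1/2)^5) / (1 − (1/2)^10) = 32/33.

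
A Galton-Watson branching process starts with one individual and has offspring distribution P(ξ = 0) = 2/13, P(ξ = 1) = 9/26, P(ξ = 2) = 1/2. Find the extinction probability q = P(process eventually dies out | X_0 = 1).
q = 4/13

The pgf is f(s) = 2/13 + 9/26·s + 1/2·s². The extinction probability q is the smallest fixed point of f in [0, 1]. Setting s = f(s):
  1/2·s² + (9/26 − 1)·s + 2/13 = 0
  1/2·s² − (2/13 + 1/2)·s + 2/13 = 0
which factors as (s − 1)·(1/2·s − 2/13) = 0, giving roots s = 1 and s = (2/13)/(1/2) = 4/13.
Mean offspring μ = 9/26 + 2·1/2 = 35/26 > 1 (supercritical), so q < 1. The extinction probability is the smaller root: q = (2/13)/(1/2) = 4/13.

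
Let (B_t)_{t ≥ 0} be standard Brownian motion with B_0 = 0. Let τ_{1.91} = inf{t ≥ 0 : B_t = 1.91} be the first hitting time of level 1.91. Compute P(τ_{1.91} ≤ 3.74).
P(τ_{1.91} ≤ 3.74) = 2(1 − Φ(1.91/√3.74)) = 2(1 − Φ(0.9876)) ≈ 0.3233

By the reflection principle for standard BM, P(τ_b ≤ t) = 2 · P(B_t ≥ b). Since B_t ~ N(0, t), P(B_t ≥ 1.91) = 1 − Φ(1.91/√t) = 1 − Φ(1.91/√3.74) = 1 − Φ(0.9876) ≈ 0.16167. Doubling: P(τ_{1.91} ≤ 3.74) ≈ 2 · 0.16167 = 0.32334 ≈ 0.3233.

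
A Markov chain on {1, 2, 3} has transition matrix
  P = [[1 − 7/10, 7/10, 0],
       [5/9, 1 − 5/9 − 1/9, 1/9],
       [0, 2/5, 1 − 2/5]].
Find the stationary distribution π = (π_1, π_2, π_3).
π = (100/261, 14/29, 35/261)

This is a birth-death chain on three states, which satisfies detailed balance: π_1 · P_{12} = π_2 · P_{21} and π_2 · P_{23} = π_3 · P_{32}.
From π_1 · 7/10 = π_2 · 5/9: π_2/π_1 = (7/10)/(5/9) = 63/50.
From π_2 · 1/9 = π_3 · 2/5: π_3/π_2 = (1/9)/(2/5) = 5/18.
Take π_1 proportional to 1; then unnormalized π = (1, 63/50, 7/20). Normalize by dividing by the sum 261/100:
  π = (100/261, 14/29, 35/261).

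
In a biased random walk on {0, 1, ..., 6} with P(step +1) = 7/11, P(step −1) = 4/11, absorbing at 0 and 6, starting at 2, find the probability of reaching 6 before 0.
P(hit 6 before 0) = (1 − (4/7)^2) / (1 − (4/7)^6) = 2401/3441

Let u_k denote P(reach 6 before 0 | start at k). Boundary: u_0 = 0, u_6 = 1. Recurrence: u_k = 7/11·u_{k+1} + 4/11·u_{k-1} for 1 ≤ k ≤ 5. Try u_k = A + B·r^k with r = q/p = (4/11)/(7/11) = 4/7. Substitution satisfies the recurrence; boundary conditions give:
  u_k = (1 − r^k) / (1 − r^N) = (1 − (4/7)^2) / (1 − (4/7)^6) = 2401/3441.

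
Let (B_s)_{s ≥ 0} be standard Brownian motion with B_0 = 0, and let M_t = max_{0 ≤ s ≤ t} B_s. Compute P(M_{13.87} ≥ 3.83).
P(M_{13.87} ≥ 3.83) = 2·P(B_{13.87} ≥ 3.83) = 2(1 − Φ(3.83/√13.87)) ≈ 0.3038

By the reflection principle for Brownian motion, P(M_t ≥ a) = 2 · P(B_t ≥ a) for a ≥ 0. Since B_t ~ N(0, t), P(B_t ≥ 3.83) = 1 − Φ(3.83/√t) = 1 − Φ(3.83/√13.87) = 1 − Φ(1.0284). So
  P(M_{13.87} ≥ 3.83) = 2(1 − Φ(1.0284)) ≈ 0.3038.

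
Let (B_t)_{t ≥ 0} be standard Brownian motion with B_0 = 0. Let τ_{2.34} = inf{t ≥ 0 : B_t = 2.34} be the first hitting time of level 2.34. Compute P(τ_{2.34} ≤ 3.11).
P(τ_{2.34} ≤ 3.11) = 2(1 − Φ(2.34/√3.11)) = 2(1 − Φ(1.3269)) ≈ 0.1845

By the reflection principle for standard BM, P(τ_b ≤ t) = 2 · P(B_t ≥ b). Since B_t ~ N(0, t), P(B_t ≥ 2.34) = 1 − Φ(2.34/√t) = 1 − Φ(2.34/√3.11) = 1 − Φ(1.3269) ≈ 0.09227. Doubling: P(τ_{2.34} ≤ 3.11) ≈ 2 · 0.09227 = 0.18454 ≈ 0.1845.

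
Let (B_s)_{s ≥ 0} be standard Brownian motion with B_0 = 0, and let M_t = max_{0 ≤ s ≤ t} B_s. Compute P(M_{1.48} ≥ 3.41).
P(M_{1.48} ≥ 3.41) = 2·P(B_{1.48} ≥ 3.41) = 2(1 − Φ(3.41/√1.48)) ≈ 0.0051

By the reflection principle for Brownian motion, P(M_t ≥ a) = 2 · P(B_t ≥ a) for a ≥ 0. Since B_t ~ N(0, t), P(B_t ≥ 3.41) = 1 − Φ(3.41/√t) = 1 − Φ(3.41/√1.48) = 1 − Φ(2.8030). So
  P(M_{1.48} ≥ 3.41) = 2(1 − Φ(2.8030)) ≈ 0.0051.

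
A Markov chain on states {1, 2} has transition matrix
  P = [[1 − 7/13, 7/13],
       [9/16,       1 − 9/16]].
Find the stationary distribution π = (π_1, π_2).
π_1 = 117/229, π_2 = 112/229

Solve πP = π with π_1 + π_2 = 1. From πP = π: π_1 · (1 − 7/13) + π_2 · 9/16 = π_1 ⇒ π_2 · 9/16 = π_1 · 7/13 ⇒ π_2/π_1 = (7/13)/(9/16) = 112/117. Together with π_1 + π_2 = 1:
  π_1 = (9/16)/(7/13 + 9/16) = (9/16)/(229/208) = 117/229,
  π_2 = (7/13)/(7/13 + 9/16) = (7/13)/(229/208) = 112/229.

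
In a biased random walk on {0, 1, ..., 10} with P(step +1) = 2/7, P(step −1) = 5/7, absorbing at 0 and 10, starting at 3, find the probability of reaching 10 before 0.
P(hit 10 before 0) = (1 − (5/2)^3) / (1 − (5/2)^10) = 4992/3254867

Let u_k denote P(reach 10 before 0 | start at k). Boundary: u_0 = 0, u_10 = 1. Recurrence: u_k = 2/7·u_{k+1} + 5/7·u_{k-1} for 1 ≤ k ≤ 9. Try u_k = A + B·r^k with r = q/p = (5/7)/(2/7) = 5/2. Substitution satisfies the recurrence; boundary conditions give:
  u_k = (1 − r^k) / (1 − r^N) = (1 − (5/2)^3) / (1 − (5/2)^10) = 4992/3254867.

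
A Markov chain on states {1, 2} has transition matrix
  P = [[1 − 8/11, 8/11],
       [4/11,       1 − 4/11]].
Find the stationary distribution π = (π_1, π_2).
π_1 = 1/3, π_2 = 2/3

Solve πP = π with π_1 + π_2 = 1. From πP = π: π_1 · (1 − 8/11) + π_2 · 4/11 = π_1 ⇒ π_2 · 4/11 = π_1 · 8/11 ⇒ π_2/π_1 = (8/11)/(4/11) = 2. Together with π_1 + π_2 = 1:
  π_1 = (4/11)/(8/11 + 4/11) = (4/11)/(12/11) = 1/3,
  π_2 = (8/11)/(8/11 + 4/11) = (8/11)/(12/11) = 2/3.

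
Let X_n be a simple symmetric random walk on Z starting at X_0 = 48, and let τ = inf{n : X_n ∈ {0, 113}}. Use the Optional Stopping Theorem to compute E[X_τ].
E[X_τ] = 48

X_n is a martingale and τ is a bounded-mean stopping time (indeed τ is finite a.s. with bounded expectation since the walk is in a bounded region). By the OST, E[X_τ] = E[X_0] = 48. Equivalently: E[X_τ] = 113 · P(hit 113 first) + 0 · P(hit 0 first) = 113 · (48/113) = 48.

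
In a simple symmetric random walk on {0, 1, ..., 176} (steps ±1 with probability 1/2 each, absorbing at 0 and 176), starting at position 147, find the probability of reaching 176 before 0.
P(hit 176 before 0) = 147/176

Let u_k = P(hit 176 before 0 | start at k). Then u_0 = 0, u_176 = 1, and u_k = u_{k-1}/2 + u_{k+1}/2 for 1 ≤ k ≤ 175. This harmonic recurrence is solved by u_k = k/176, giving u_147 = 147/176.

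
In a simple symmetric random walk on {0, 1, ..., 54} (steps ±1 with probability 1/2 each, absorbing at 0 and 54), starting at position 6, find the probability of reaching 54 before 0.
P(hit 54 before 0) = 6/54 = 1/9

Let u_k = P(hit 54 before 0 | start at k). Then u_0 = 0, u_54 = 1, and u_k = u_{k-1}/2 + u_{k+1}/2 for 1 ≤ k ≤ 53. This harmonic recurrence is solved by u_k = k/54, giving u_6 = 6/54 = 1/9.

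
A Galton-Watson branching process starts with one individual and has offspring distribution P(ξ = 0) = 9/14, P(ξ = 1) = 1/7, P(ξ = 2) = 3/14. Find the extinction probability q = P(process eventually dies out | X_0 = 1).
q = 1

Mean offspring μ = 0·9/14 + 1·1/7 + 2·3/14 = 4/7 ≤ 1. For μ ≤ 1 with offspring not concentrated at 1, the Galton-Watson process goes extinct almost surely, so q = 1.
(Algebraic check: The pgf is f(s) = 9/14 + 1/7·s + 3/14·s². The extinction probability q is the smallest fixed point of f in [0, 1]. Setting s = f(s):
  3/14·s² + (1/7 − 1)·s + 9/14 = 0
  3/14·s² − (9/14 + 3/14)·s + 9/14 = 0
which factors as (s − 1)·(3/14·s − 9/14) = 0, giving roots s = 1 and s = (9/14)/(3/14) = 3. Since 3 ≥ 1, the smallest root in [0, 1] is s = 1.)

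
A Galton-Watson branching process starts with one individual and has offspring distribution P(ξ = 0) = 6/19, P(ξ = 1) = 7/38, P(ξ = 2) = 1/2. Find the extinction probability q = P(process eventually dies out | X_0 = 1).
q = 12/19

The pgf is f(s) = 6/19 + 7/38·s + 1/2·s². The extinction probability q is the smallest fixed point of f in [0, 1]. Setting s = f(s):
  1/2·s² + (7/38 − 1)·s + 6/19 = 0
  1/2·s² − (6/19 + 1/2)·s + 6/19 = 0
which factors as (s − 1)·(1/2·s − 6/19) = 0, giving roots s = 1 and s = (6/19)/(1/2) = 12/19.
Mean offspring μ = 7/38 + 2·1/2 = 45/38 > 1 (supercritical), so q < 1. The extinction probability is the smaller root: q = (6/19)/(1/2) = 12/19.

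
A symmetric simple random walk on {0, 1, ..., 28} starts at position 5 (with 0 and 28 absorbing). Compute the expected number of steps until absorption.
E[τ | X_0 = 5] = 115

Let v_k = E[τ | X_0 = k]. Boundary: v_0 = v_28 = 0. Recurrence: v_k = 1 + (v_{k-1} + v_{k+1})/2 for 1 ≤ k ≤ 27. The particular solution to v_k − (v_{k-1} + v_{k+1})/2 = 1 is v_k = −k^2. Adding homogeneous solution A + B k and matching boundaries gives v_k = k (28 − k). Substituting k = 5: v_5 = 5 · 23 = 115.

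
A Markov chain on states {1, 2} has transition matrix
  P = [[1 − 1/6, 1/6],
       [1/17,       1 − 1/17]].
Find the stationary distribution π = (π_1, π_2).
π_1 = 6/23, π_2 = 17/23

Solve πP = π with π_1 + π_2 = 1. From πP = π: π_1 · (1 − 1/6) + π_2 · 1/17 = π_1 ⇒ π_2 · 1/17 = π_1 · 1/6 ⇒ π_2/π_1 = (1/6)/(1/17) = 17/6. Together with π_1 + π_2 = 1:
  π_1 = (1/17)/(1/6 + 1/17) = (1/17)/(23/102) = 6/23,
  π_2 = (1/6)/(1/6 + 1/17) = (1/6)/(23/102) = 17/23.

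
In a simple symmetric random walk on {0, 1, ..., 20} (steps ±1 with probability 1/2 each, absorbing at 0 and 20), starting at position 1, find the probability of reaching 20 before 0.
P(hit 20 before 0) = 1/20

Let u_k = P(hit 20 before 0 | start at k). Then u_0 = 0, u_20 = 1, and u_k = u_{k-1}/2 + u_{k+1}/2 for 1 ≤ k ≤ 19. This harmonic recurrence is solved by u_k = k/20, giving u_1 = 1/20.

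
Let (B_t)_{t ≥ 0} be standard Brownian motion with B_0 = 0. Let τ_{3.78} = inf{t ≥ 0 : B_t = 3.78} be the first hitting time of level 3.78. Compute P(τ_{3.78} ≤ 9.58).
P(τ_{3.78} ≤ 9.58) = 2(1 − Φ(3.78/√9.58)) = 2(1 − Φ(1.2213)) ≈ 0.2220

By the reflection principle for standard BM, P(τ_b ≤ t) = 2 · P(B_t ≥ b). Since B_t ~ N(0, t), P(B_t ≥ 3.78) = 1 − Φ(3.78/√t) = 1 − Φ(3.78/√9.58) = 1 − Φ(1.2213) ≈ 0.11099. Doubling: P(τ_{3.78} ≤ 9.58) ≈ 2 · 0.11099 = 0.22198 ≈ 0.2220.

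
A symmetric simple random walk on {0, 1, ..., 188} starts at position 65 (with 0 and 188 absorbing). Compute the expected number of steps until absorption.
E[τ | X_0 = 65] = 7995

Let v_k = E[τ | X_0 = k]. Boundary: v_0 = v_188 = 0. Recurrence: v_k = 1 + (v_{k-1} + v_{k+1})/2 for 1 ≤ k ≤ 187. The particular solution to v_k − (v_{k-1} + v_{k+1})/2 = 1 is v_k = −k^2. Adding homogeneous solution A + B k and matching boundaries gives v_k = k (188 − k). Substituting k = 65: v_65 = 65 · 123 = 7995.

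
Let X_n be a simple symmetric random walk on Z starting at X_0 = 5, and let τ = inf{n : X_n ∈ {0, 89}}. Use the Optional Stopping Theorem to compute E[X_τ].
E[X_τ] = 5

X_n is a martingale and τ is a bounded-mean stopping time (indeed τ is finite a.s. with bounded expectation since the walk is in a bounded region). By the OST, E[X_τ] = E[X_0] = 5. Equivalently: E[X_τ] = 89 · P(hit 89 first) + 0 · P(hit 0 first) = 89 · (5/89) = 5.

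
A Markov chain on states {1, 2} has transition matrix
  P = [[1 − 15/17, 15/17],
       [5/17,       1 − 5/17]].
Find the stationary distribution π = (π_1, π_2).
π_1 = 1/4, π_2 = 3/4

Solve πP = π with π_1 + π_2 = 1. From πP = π: π_1 · (1 − 15/17) + π_2 · 5/17 = π_1 ⇒ π_2 · 5/17 = π_1 · 15/17 ⇒ π_2/π_1 = (15/17)/(5/17) = 3. Together with π_1 + π_2 = 1:
  π_1 = (5/17)/(15/17 + 5/17) = (5/17)/(20/17) = 1/4,
  π_2 = (15/17)/(15/17 + 5/17) = (15/17)/(20/17) = 3/4.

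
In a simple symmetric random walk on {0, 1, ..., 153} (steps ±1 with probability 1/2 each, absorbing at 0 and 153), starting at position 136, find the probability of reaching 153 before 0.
P(hit 153 before 0) = 136/153 = 8/9

Let u_k = P(hit 153 before 0 | start at k). Then u_0 = 0, u_153 = 1, and u_k = u_{k-1}/2 + u_{k+1}/2 for 1 ≤ k ≤ 152. This harmonic recurrence is solved by u_k = k/153, giving u_136 = 136/153 = 8/9.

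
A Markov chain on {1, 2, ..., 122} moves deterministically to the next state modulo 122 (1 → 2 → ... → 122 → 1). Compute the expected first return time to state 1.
E[T_1 | X_0 = 1] = 122

The chain cycles deterministically, so starting at state 1 it returns in exactly 122 steps. Equivalently, the stationary distribution is uniform π_j = 1/122 for every state j, so by Kac's formula E[T_1] = 1/π_1 = 122.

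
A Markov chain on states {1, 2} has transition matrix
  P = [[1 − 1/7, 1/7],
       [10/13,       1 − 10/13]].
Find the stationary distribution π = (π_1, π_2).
π_1 = 70/83, π_2 = 13/83

Solve πP = π with π_1 + π_2 = 1. From πP = π: π_1 · (1 − 1/7) + π_2 · 10/13 = π_1 ⇒ π_2 · 10/13 = π_1 · 1/7 ⇒ π_2/π_1 = (1/7)/(10/13) = 13/70. Together with π_1 + π_2 = 1:
  π_1 = (10/13)/(1/7 + 10/13) = (10/13)/(83/91) = 70/83,
  π_2 = (1/7)/(1/7 + 10/13) = (1/7)/(83/91) = 13/83.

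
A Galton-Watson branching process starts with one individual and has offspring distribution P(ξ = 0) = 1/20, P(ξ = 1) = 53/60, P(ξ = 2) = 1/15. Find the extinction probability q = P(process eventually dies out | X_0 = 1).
q = 3/4

The pgf is f(s) = 1/20 + 53/60·s + 1/15·s². The extinction probability q is the smallest fixed point of f in [0, 1]. Setting s = f(s):
  1/15·s² + (53/60 − 1)·s + 1/20 = 0
  1/15·s² − (1/20 + 1/15)·s + 1/20 = 0
which factors as (s − 1)·(1/15·s − 1/20) = 0, giving roots s = 1 and s = (1/20)/(1/15) = 3/4.
Mean offspring μ = 53/60 + 2·1/15 = 61/60 > 1 (supercritical), so q < 1. The extinction probability is the smaller root: q = (1/20)/(1/15) = 3/4.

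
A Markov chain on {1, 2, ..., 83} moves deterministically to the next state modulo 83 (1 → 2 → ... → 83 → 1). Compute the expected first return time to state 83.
E[T_83 | X_0 = 83] = 83

The chain cycles deterministically, so starting at state 83 it returns in exactly 83 steps. Equivalently, the stationary distribution is uniform π_j = 1/83 for every state j, so by Kac's formula E[T_83] = 1/π_83 = 83.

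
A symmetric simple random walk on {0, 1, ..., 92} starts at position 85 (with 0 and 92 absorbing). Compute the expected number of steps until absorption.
E[τ | X_0 = 85] = 595

Let v_k = E[τ | X_0 = k]. Boundary: v_0 = v_92 = 0. Recurrence: v_k = 1 + (v_{k-1} + v_{k+1})/2 for 1 ≤ k ≤ 91. The particular solution to v_k − (v_{k-1} + v_{k+1})/2 = 1 is v_k = −k^2. Adding homogeneous solution A + B k and matching boundaries gives v_k = k (92 − k). Substituting k = 85: v_85 = 85 · 7 = 595.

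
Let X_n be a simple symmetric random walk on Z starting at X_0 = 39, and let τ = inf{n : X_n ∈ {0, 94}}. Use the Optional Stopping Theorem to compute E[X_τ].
E[X_τ] = 39

X_n is a martingale and τ is a bounded-mean stopping time (indeed τ is finite a.s. with bounded expectation since the walk is in a bounded region). By the OST, E[X_τ] = E[X_0] = 39. Equivalently: E[X_τ] = 94 · P(hit 94 first) + 0 · P(hit 0 first) = 94 · (39/94) = 39.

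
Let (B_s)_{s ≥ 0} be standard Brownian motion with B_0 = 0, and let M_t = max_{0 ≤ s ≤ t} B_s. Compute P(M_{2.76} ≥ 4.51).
P(M_{2.76} ≥ 4.51) = 2·P(B_{2.76} ≥ 4.51) = 2(1 − Φ(4.51/√2.76)) ≈ 0.0066

By the reflection principle for Brownian motion, P(M_t ≥ a) = 2 · P(B_t ≥ a) for a ≥ 0. Since B_t ~ N(0, t), P(B_t ≥ 4.51) = 1 − Φ(4.51/√t) = 1 − Φ(4.51/√2.76) = 1 − Φ(2.7147). So
  P(M_{2.76} ≥ 4.51) = 2(1 − Φ(2.7147)) ≈ 0.0066.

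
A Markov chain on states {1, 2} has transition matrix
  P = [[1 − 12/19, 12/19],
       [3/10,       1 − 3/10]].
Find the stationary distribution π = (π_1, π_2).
π_1 = 19/59, π_2 = 40/59

Solve πP = π with π_1 + π_2 = 1. From πP = π: π_1 · (1 − 12/19) + π_2 · 3/10 = π_1 ⇒ π_2 · 3/10 = π_1 · 12/19 ⇒ π_2/π_1 = (12/19)/(3/10) = 40/19. Together with π_1 + π_2 = 1:
  π_1 = (3/10)/(12/19 + 3/10) = (3/10)/(177/190) = 19/59,
  π_2 = (12/19)/(12/19 + 3/10) = (12/19)/(177/190) = 40/59.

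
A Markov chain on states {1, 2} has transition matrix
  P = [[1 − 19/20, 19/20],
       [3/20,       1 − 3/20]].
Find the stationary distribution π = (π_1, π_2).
π_1 = 3/22, π_2 = 19/22

Solve πP = π with π_1 + π_2 = 1. From πP = π: π_1 · (1 − 19/20) + π_2 · 3/20 = π_1 ⇒ π_2 · 3/20 = π_1 · 19/20 ⇒ π_2/π_1 = (19/20)/(3/20) = 19/3. Together with π_1 + π_2 = 1:
  π_1 = (3/20)/(19/20 + 3/20) = (3/20)/(11/10) = 3/22,
  π_2 = (19/20)/(19/20 + 3/20) = (19/20)/(11/10) = 19/22.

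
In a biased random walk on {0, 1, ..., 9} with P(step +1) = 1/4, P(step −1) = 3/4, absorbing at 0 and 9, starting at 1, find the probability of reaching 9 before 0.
P(hit 9 before 0) = (1 − (3)^1) / (1 − (3)^9) = 1/9841

Let u_k denote P(reach 9 before 0 | start at k). Boundary: u_0 = 0, u_9 = 1. Recurrence: u_k = 1/4·u_{k+1} + 3/4·u_{k-1} for 1 ≤ k ≤ 8. Try u_k = A + B·r^k with r = q/p = (3/4)/(1/4) = 3. Substitution satisfies the recurrence; boundary conditions give:
  u_k = (1 − r^k) / (1 − r^N) = (1 − (3)^1) / (1 − (3)^9) = 1/9841.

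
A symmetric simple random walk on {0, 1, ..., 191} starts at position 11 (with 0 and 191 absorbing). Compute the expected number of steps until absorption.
E[τ | X_0 = 11] = 1980

Let v_k = E[τ | X_0 = k]. Boundary: v_0 = v_191 = 0. Recurrence: v_k = 1 + (v_{k-1} + v_{k+1})/2 for 1 ≤ k ≤ 190. The particular solution to v_k − (v_{k-1} + v_{k+1})/2 = 1 is v_k = −k^2. Adding homogeneous solution A + B k and matching boundaries gives v_k = k (191 − k). Substituting k = 11: v_11 = 11 · 180 = 1980.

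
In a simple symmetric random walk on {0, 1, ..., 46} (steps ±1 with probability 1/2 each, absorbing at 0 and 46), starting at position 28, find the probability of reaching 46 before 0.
P(hit 46 before 0) = 28/46 = 14/23

Let u_k = P(hit 46 before 0 | start at k). Then u_0 = 0, u_46 = 1, and u_k = u_{k-1}/2 + u_{k+1}/2 for 1 ≤ k ≤ 45. This harmonic recurrence is solved by u_k = k/46, giving u_28 = 28/46 = 14/23.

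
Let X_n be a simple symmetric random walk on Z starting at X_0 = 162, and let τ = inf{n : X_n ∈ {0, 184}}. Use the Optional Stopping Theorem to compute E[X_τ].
E[X_τ] = 162

X_n is a martingale and τ is a bounded-mean stopping time (indeed τ is finite a.s. with bounded expectation since the walk is in a bounded region). By the OST, E[X_τ] = E[X_0] = 162. Equivalently: E[X_τ] = 184 · P(hit 184 first) + 0 · P(hit 0 first) = 184 · (162/184) = 162.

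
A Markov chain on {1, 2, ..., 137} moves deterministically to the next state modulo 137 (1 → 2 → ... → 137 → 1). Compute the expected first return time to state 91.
E[T_91 | X_0 = 91] = 137

The chain cycles deterministically, so starting at state 91 it returns in exactly 137 steps. Equivalently, the stationary distribution is uniform π_j = 1/137 for every state j, so by Kac's formula E[T_91] = 1/π_91 = 137.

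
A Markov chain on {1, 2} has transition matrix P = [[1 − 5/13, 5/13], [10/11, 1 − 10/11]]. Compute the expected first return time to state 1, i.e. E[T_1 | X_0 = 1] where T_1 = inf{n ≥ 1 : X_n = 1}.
E[T_1 | X_0 = 1] = 1/π_1 = 37/26

For an irreducible recurrent Markov chain with stationary distribution π, E[T_i | X_0 = i] = 1/π_i (Kac's formula). Here π_1 = (10/11)/(5/13 + 10/11) = (10/11)/(185/143) = 26/37, so E[T_1 | X_0 = 1] = 1/π_1 = (5/13 + 10/11)/(10/11) = (185/143)/(10/11) = 37/26.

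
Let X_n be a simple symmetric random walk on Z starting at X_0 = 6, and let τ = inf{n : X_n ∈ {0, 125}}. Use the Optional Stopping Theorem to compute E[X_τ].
E[X_τ] = 6

X_n is a martingale and τ is a bounded-mean stopping time (indeed τ is finite a.s. with bounded expectation since the walk is in a bounded region). By the OST, E[X_τ] = E[X_0] = 6. Equivalently: E[X_τ] = 125 · P(hit 125 first) + 0 · P(hit 0 first) = 125 · (6/125) = 6.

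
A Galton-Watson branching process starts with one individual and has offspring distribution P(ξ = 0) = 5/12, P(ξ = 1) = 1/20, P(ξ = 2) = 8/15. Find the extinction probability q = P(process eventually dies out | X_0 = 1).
q = 25/32

The pgf is f(s) = 5/12 + 1/20·s + 8/15·s². The extinction probability q is the smallest fixed point of f in [0, 1]. Setting s = f(s):
  8/15·s² + (1/20 − 1)·s + 5/12 = 0
  8/15·s² − (5/12 + 8/15)·s + 5/12 = 0
which factors as (s − 1)·(8/15·s − 5/12) = 0, giving roots s = 1 and s = (5/12)/(8/15) = 25/32.
Mean offspring μ = 1/20 + 2·8/15 = 67/60 > 1 (supercritical), so q < 1. The extinction probability is the smaller root: q = (5/12)/(8/15) = 25/32.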